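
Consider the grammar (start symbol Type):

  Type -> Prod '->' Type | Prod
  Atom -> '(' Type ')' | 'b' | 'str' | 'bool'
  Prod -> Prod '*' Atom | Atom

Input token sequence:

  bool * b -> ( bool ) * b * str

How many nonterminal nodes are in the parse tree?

15

[Type [Prod [Prod [Atom bool]] * [Atom b]] -> [Type [Prod [Prod [Prod [Atom ( [Type [Prod [Atom bool]]] )]] * [Atom b]] * [Atom str]]]]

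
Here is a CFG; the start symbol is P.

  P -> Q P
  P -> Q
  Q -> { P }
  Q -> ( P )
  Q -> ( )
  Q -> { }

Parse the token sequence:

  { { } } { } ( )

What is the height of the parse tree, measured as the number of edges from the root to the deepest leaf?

[P [Q { [P [Q { }]] }] [P [Q { }] [P [Q ( )]]]]

4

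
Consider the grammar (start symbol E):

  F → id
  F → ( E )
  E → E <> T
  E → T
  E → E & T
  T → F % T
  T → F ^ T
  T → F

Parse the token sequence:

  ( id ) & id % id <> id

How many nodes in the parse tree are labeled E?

4

[E [E [E [T [F ( [E [T [F id]]] )]]] & [T [F id] % [T [F id]]]] <> [T [F id]]]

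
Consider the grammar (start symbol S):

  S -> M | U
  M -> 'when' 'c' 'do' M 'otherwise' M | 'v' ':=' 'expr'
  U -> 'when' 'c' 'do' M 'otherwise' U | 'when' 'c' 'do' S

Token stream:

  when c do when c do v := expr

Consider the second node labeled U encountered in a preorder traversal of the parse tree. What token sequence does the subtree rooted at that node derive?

when c do v := expr

[S [U when c do [S [U when c do [S [M v := expr]]]]]]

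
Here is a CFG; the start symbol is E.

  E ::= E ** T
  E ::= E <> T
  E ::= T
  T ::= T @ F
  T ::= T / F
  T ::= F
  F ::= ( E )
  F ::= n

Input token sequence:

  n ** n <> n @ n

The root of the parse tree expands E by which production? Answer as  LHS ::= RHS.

E ::= E <> T

[E [E [E [T [F n]]] ** [T [F n]]] <> [T [T [F n]] @ [F n]]]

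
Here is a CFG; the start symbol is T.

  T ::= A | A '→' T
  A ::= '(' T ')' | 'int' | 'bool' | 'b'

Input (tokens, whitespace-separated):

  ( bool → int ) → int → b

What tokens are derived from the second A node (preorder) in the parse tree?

[T [A ( [T [A bool] → [T [A int]]] )] → [T [A int] → [T [A b]]]]

bool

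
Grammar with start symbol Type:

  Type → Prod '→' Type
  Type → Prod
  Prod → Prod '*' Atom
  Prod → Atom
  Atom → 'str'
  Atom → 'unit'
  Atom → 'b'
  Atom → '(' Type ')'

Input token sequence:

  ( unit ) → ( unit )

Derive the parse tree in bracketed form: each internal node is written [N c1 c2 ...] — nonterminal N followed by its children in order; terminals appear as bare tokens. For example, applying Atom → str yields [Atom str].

Type
Prod → Type
Atom → Type
( Type ) → Type
( Prod ) → Type
( Atom ) → Type
( unit ) → Type
( unit ) → Prod
( unit ) → Atom
( unit ) → ( Type )
( unit ) → ( Prod )
( unit ) → ( Atom )
( unit ) → ( unit )

[Type [Prod [Atom ( [Type [Prod [Atom unit]]] )]] → [Type [Prod [Atom ( [Type [Prod [Atom unit]]] )]]]]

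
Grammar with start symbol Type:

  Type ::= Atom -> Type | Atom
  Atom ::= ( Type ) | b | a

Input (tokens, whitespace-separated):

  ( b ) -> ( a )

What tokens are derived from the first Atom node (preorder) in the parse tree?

( b )

[Type [Atom ( [Type [Atom b]] )] -> [Type [Atom ( [Type [Atom a]] )]]]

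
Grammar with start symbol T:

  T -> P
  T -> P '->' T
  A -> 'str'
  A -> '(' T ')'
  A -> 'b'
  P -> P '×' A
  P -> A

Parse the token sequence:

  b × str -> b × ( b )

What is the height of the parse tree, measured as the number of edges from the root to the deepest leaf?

[T [P [P [A b]] × [A str]] -> [T [P [P [A b]] × [A ( [T [P [A b]]] )]]]]

7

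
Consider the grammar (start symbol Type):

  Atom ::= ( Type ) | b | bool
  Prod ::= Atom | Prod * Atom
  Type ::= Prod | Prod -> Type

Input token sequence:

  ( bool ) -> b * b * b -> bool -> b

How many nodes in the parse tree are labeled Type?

5

[Type [Prod [Atom ( [Type [Prod [Atom bool]]] )]] -> [Type [Prod [Prod [Prod [Atom b]] * [Atom b]] * [Atom b]] -> [Type [Prod [Atom bool]] -> [Type [Prod [Atom b]]]]]]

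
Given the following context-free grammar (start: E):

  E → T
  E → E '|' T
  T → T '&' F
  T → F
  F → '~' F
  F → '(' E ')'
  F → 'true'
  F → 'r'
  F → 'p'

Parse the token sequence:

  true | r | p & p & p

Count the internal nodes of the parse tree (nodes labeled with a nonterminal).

13

[E [E [E [T [F true]]] | [T [F r]]] | [T [T [T [F p]] & [F p]] & [F p]]]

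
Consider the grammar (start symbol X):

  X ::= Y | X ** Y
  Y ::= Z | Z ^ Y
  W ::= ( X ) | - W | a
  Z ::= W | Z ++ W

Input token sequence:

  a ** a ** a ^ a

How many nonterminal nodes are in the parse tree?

[X [X [X [Y [Z [W a]]]] ** [Y [Z [W a]]]] ** [Y [Z [W a]] ^ [Y [Z [W a]]]]]

15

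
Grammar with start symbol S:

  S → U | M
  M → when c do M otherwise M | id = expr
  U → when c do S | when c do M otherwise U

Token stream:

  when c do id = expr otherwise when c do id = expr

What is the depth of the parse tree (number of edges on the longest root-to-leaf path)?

5

[S [U when c do [M id = expr] otherwise [U when c do [S [M id = expr]]]]]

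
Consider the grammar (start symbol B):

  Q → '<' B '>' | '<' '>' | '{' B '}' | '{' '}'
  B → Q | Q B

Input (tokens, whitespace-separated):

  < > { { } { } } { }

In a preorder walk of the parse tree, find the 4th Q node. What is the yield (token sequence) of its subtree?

[B [Q < >] [B [Q { [B [Q { }] [B [Q { }]]] }] [B [Q { }]]]]

{ }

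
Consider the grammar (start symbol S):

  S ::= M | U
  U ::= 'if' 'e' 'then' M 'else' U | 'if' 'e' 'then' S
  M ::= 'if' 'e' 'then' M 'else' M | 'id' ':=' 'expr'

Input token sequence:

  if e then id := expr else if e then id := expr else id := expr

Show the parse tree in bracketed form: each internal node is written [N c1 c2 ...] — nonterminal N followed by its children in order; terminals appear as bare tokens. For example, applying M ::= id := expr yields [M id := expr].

S
M
if e then M else M
if e then id := expr else M
if e then id := expr else if e then M else M
if e then id := expr else if e then id := expr else M
if e then id := expr else if e then id := expr else id := expr

[S [M if e then [M id := expr] else [M if e then [M id := expr] else [M id := expr]]]]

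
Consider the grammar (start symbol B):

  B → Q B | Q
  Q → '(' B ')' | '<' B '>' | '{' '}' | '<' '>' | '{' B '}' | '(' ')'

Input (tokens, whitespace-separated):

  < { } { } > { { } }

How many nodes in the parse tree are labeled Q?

[B [Q < [B [Q { }] [B [Q { }]]] >] [B [Q { [B [Q { }]] }]]]

5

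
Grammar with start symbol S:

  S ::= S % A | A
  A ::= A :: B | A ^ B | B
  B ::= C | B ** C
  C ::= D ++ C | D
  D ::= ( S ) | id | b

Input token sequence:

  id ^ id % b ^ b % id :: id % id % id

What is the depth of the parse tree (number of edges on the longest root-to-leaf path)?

10

[S [S [S [S [S [A [A [B [C [D id]]]] ^ [B [C [D id]]]]] % [A [A [B [C [D b]]]] ^ [B [C [D b]]]]] % [A [A [B [C [D id]]]] :: [B [C [D id]]]]] % [A [B [C [D id]]]]] % [A [B [C [D id]]]]]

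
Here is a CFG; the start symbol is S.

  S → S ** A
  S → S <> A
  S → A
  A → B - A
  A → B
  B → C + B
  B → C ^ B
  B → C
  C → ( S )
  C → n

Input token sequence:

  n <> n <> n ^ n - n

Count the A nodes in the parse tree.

4

[S [S [S [A [B [C n]]]] <> [A [B [C n]]]] <> [A [B [C n] ^ [B [C n]]] - [A [B [C n]]]]]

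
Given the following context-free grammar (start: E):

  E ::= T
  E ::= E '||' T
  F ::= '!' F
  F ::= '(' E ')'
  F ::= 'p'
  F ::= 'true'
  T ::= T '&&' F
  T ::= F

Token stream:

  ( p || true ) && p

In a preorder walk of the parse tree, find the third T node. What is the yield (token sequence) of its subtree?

p

[E [T [T [F ( [E [E [T [F p]]] || [T [F true]]] )]] && [F p]]]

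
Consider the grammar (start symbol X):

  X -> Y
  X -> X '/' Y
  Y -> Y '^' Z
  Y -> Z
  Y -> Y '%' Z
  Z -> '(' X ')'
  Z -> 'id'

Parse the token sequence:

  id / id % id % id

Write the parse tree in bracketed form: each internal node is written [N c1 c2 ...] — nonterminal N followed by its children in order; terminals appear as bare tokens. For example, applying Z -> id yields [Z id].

[X [X [Y [Z id]]] / [Y [Y [Y [Z id]] % [Z id]] % [Z id]]]

X
X / Y
Y / Y
Z / Y
id / Y
id / Y % Z
id / Y % Z % Z
id / Z % Z % Z
id / id % Z % Z
id / id % id % Z
id / id % id % id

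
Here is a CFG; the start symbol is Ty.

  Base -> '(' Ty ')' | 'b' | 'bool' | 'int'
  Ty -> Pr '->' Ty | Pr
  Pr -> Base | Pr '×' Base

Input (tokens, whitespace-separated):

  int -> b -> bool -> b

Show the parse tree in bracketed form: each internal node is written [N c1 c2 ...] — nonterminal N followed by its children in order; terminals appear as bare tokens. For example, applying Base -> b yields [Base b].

[Ty [Pr [Base int]] -> [Ty [Pr [Base b]] -> [Ty [Pr [Base bool]] -> [Ty [Pr [Base b]]]]]]

Ty
Pr -> Ty
Base -> Ty
int -> Ty
int -> Pr -> Ty
int -> Base -> Ty
int -> b -> Ty
int -> b -> Pr -> Ty
int -> b -> Base -> Ty
int -> b -> bool -> Ty
int -> b -> bool -> Pr
int -> b -> bool -> Base
int -> b -> bool -> b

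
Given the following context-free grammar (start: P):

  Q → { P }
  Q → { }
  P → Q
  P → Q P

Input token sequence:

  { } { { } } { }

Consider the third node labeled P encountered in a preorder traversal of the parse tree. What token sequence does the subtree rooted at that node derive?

{ }

[P [Q { }] [P [Q { [P [Q { }]] }] [P [Q { }]]]]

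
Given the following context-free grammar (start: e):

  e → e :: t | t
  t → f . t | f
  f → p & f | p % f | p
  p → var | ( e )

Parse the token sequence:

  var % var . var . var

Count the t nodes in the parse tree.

3

[e [t [f [p var] % [f [p var]]] . [t [f [p var]] . [t [f [p var]]]]]]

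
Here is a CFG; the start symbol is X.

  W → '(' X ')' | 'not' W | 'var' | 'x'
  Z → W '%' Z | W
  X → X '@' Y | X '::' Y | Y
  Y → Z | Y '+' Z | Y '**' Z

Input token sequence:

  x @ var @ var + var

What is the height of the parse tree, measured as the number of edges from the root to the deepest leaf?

6

[X [X [X [Y [Z [W x]]]] @ [Y [Z [W var]]]] @ [Y [Y [Z [W var]]] + [Z [W var]]]]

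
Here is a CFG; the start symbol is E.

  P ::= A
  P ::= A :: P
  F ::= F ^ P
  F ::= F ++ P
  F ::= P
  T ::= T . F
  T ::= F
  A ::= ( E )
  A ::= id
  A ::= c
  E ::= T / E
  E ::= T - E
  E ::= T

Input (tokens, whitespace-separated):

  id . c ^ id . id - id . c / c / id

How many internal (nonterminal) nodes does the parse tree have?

35

[E [T [T [T [F [P [A id]]]] . [F [F [P [A c]]] ^ [P [A id]]]] . [F [P [A id]]]] - [E [T [T [F [P [A id]]]] . [F [P [A c]]]] / [E [T [F [P [A c]]]] / [E [T [F [P [A id]]]]]]]]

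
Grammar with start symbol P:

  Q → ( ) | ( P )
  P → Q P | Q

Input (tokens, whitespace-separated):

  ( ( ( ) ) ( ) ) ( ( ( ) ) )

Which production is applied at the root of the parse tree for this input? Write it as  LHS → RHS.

P → Q P

[P [Q ( [P [Q ( [P [Q ( )]] )] [P [Q ( )]]] )] [P [Q ( [P [Q ( [P [Q ( )]] )]] )]]]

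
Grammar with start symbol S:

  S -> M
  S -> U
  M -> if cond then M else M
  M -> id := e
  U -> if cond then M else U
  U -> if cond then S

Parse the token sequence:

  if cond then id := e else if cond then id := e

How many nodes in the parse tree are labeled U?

[S [U if cond then [M id := e] else [U if cond then [S [M id := e]]]]]

2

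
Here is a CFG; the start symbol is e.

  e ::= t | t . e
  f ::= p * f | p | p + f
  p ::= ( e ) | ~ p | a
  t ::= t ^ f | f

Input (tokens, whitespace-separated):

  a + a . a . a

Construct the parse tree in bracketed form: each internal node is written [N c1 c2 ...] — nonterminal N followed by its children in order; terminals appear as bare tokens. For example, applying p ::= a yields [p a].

e
t . e
f . e
p + f . e
a + f . e
a + p . e
a + a . e
a + a . t . e
a + a . f . e
a + a . p . e
a + a . a . e
a + a . a . t
a + a . a . f
a + a . a . p
a + a . a . a

[e [t [f [p a] + [f [p a]]]] . [e [t [f [p a]]] . [e [t [f [p a]]]]]]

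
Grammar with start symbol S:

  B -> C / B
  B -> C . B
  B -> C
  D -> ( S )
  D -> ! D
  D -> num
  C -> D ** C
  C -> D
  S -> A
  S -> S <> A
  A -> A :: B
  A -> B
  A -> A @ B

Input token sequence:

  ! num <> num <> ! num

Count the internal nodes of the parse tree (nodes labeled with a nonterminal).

[S [S [S [A [B [C [D ! [D num]]]]]] <> [A [B [C [D num]]]]] <> [A [B [C [D ! [D num]]]]]]

17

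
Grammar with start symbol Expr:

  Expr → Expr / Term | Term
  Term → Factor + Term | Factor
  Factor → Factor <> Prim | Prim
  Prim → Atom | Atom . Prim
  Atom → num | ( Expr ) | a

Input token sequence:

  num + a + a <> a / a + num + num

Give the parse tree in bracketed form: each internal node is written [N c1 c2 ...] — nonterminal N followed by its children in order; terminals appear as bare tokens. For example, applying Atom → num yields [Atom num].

[Expr [Expr [Term [Factor [Prim [Atom num]]] + [Term [Factor [Prim [Atom a]]] + [Term [Factor [Factor [Prim [Atom a]]] <> [Prim [Atom a]]]]]]] / [Term [Factor [Prim [Atom a]]] + [Term [Factor [Prim [Atom num]]] + [Term [Factor [Prim [Atom num]]]]]]]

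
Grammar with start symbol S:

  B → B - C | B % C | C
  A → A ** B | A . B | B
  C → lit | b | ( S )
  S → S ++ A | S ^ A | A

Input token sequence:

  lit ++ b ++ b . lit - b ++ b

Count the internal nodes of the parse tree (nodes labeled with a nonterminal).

21

[S [S [S [S [A [B [C lit]]]] ++ [A [B [C b]]]] ++ [A [A [B [C b]]] . [B [B [C lit]] - [C b]]]] ++ [A [B [C b]]]]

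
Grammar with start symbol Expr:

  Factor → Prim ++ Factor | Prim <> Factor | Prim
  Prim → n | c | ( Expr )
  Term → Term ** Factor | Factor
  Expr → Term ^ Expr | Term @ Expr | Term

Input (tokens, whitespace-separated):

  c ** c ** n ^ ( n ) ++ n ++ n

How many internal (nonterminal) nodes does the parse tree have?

[Expr [Term [Term [Term [Factor [Prim c]]] ** [Factor [Prim c]]] ** [Factor [Prim n]]] ^ [Expr [Term [Factor [Prim ( [Expr [Term [Factor [Prim n]]]] )] ++ [Factor [Prim n] ++ [Factor [Prim n]]]]]]]

22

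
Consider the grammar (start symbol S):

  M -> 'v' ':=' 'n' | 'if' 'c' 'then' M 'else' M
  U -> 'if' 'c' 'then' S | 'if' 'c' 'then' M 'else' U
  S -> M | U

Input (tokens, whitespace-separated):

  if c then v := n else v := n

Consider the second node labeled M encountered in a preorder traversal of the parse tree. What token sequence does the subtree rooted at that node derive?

[S [M if c then [M v := n] else [M v := n]]]

v := n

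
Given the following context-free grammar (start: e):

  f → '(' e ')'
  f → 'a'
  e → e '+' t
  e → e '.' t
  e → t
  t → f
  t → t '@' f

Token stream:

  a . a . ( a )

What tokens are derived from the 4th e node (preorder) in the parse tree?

[e [e [e [t [f a]]] . [t [f a]]] . [t [f ( [e [t [f a]]] )]]]

a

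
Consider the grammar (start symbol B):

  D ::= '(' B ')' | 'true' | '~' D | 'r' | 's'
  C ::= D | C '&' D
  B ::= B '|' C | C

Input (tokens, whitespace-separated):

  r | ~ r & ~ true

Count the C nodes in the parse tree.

[B [B [C [D r]]] | [C [C [D ~ [D r]]] & [D ~ [D true]]]]

3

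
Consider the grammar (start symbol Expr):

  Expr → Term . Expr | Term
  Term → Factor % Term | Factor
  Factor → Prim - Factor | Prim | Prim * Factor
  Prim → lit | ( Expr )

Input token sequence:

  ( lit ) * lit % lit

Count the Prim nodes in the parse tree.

4

[Expr [Term [Factor [Prim ( [Expr [Term [Factor [Prim lit]]]] )] * [Factor [Prim lit]]] % [Term [Factor [Prim lit]]]]]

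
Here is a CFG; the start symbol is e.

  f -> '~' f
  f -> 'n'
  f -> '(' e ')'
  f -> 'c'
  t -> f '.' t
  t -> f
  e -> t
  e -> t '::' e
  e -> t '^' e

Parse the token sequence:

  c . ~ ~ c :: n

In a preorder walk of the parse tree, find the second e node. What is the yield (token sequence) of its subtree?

[e [t [f c] . [t [f ~ [f ~ [f c]]]]] :: [e [t [f n]]]]

n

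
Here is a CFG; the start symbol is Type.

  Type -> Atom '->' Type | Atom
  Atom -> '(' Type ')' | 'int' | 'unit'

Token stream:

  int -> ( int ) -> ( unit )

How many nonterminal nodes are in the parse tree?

[Type [Atom int] -> [Type [Atom ( [Type [Atom int]] )] -> [Type [Atom ( [Type [Atom unit]] )]]]]

10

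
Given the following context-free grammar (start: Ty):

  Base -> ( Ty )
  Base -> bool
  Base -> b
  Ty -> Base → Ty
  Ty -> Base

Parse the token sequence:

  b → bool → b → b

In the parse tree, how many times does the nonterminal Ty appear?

4

[Ty [Base b] → [Ty [Base bool] → [Ty [Base b] → [Ty [Base b]]]]]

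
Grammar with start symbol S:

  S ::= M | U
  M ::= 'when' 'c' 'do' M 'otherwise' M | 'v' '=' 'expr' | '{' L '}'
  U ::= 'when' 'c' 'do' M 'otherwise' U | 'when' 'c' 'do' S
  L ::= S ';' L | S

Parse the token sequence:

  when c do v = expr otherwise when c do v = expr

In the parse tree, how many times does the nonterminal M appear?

2

[S [U when c do [M v = expr] otherwise [U when c do [S [M v = expr]]]]]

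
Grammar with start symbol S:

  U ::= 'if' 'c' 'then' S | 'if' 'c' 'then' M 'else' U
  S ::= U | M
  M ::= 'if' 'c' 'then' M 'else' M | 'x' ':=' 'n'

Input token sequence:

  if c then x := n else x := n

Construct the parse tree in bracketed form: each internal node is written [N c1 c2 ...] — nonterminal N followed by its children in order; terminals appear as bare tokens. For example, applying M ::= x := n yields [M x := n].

S
M
if c then M else M
if c then x := n else M
if c then x := n else x := n

[S [M if c then [M x := n] else [M x := n]]]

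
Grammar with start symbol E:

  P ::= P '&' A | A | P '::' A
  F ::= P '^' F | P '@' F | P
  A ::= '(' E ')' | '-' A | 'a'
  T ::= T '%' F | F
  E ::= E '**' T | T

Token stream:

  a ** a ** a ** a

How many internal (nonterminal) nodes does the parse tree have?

20

[E [E [E [E [T [F [P [A a]]]]] ** [T [F [P [A a]]]]] ** [T [F [P [A a]]]]] ** [T [F [P [A a]]]]]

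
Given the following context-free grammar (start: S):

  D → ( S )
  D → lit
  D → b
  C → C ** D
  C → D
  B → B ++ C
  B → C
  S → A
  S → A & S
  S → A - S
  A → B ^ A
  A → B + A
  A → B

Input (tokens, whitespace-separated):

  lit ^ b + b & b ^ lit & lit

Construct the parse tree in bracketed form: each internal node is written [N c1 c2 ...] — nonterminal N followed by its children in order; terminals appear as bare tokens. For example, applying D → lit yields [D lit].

[S [A [B [C [D lit]]] ^ [A [B [C [D b]]] + [A [B [C [D b]]]]]] & [S [A [B [C [D b]]] ^ [A [B [C [D lit]]]]] & [S [A [B [C [D lit]]]]]]]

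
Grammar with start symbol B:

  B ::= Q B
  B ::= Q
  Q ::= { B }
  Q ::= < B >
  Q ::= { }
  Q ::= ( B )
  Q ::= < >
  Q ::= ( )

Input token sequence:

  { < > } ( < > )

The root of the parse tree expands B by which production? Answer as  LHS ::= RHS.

[B [Q { [B [Q < >]] }] [B [Q ( [B [Q < >]] )]]]

B ::= Q B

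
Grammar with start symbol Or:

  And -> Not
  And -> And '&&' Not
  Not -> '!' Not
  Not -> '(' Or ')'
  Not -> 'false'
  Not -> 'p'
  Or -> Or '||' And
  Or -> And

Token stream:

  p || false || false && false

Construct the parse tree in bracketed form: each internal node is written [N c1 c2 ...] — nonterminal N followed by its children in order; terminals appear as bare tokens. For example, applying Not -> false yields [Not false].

Or
Or || And
Or || And || And
And || And || And
Not || And || And
p || And || And
p || Not || And
p || false || And
p || false || And && Not
p || false || Not && Not
p || false || false && Not
p || false || false && false

[Or [Or [Or [And [Not p]]] || [And [Not false]]] || [And [And [Not false]] && [Not false]]]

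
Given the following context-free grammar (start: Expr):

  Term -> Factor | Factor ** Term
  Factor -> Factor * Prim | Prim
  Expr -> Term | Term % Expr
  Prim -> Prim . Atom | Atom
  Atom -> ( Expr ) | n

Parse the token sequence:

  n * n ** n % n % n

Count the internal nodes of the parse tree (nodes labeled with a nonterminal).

[Expr [Term [Factor [Factor [Prim [Atom n]]] * [Prim [Atom n]]] ** [Term [Factor [Prim [Atom n]]]]] % [Expr [Term [Factor [Prim [Atom n]]]] % [Expr [Term [Factor [Prim [Atom n]]]]]]]

22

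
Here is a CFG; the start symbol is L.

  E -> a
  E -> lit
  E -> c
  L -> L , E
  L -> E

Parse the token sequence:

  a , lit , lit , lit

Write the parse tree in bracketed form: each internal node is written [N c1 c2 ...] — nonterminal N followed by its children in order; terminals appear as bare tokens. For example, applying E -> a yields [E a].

[L [L [L [L [E a]] , [E lit]] , [E lit]] , [E lit]]

L
L , E
L , E , E
L , E , E , E
E , E , E , E
a , E , E , E
a , lit , E , E
a , lit , lit , E
a , lit , lit , lit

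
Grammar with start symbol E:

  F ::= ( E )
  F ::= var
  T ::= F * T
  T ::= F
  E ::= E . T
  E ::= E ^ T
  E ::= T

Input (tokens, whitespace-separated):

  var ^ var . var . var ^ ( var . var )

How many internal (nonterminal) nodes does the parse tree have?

21

[E [E [E [E [E [T [F var]]] ^ [T [F var]]] . [T [F var]]] . [T [F var]]] ^ [T [F ( [E [E [T [F var]]] . [T [F var]]] )]]]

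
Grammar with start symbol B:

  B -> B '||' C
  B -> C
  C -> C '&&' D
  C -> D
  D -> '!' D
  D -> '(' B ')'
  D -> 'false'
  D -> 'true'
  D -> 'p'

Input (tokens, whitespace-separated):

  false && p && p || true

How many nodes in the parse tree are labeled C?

4

[B [B [C [C [C [D false]] && [D p]] && [D p]]] || [C [D true]]]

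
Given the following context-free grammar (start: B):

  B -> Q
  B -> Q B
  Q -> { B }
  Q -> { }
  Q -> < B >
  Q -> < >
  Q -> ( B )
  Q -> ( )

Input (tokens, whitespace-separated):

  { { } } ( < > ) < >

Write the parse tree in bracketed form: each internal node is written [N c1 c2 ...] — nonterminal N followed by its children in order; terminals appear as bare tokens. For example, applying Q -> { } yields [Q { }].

[B [Q { [B [Q { }]] }] [B [Q ( [B [Q < >]] )] [B [Q < >]]]]

B
Q B
{ B } B
{ Q } B
{ { } } B
{ { } } Q B
{ { } } ( B ) B
{ { } } ( Q ) B
{ { } } ( < > ) B
{ { } } ( < > ) Q
{ { } } ( < > ) < >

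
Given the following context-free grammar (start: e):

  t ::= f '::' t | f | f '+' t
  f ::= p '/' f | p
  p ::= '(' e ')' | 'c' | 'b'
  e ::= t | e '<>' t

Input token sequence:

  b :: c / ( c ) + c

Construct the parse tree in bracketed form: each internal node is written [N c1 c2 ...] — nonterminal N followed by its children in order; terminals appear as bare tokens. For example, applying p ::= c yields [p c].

[e [t [f [p b]] :: [t [f [p c] / [f [p ( [e [t [f [p c]]]] )]]] + [t [f [p c]]]]]]

e
t
f :: t
p :: t
b :: t
b :: f + t
b :: p / f + t
b :: c / f + t
b :: c / p + t
b :: c / ( e ) + t
b :: c / ( t ) + t
b :: c / ( f ) + t
b :: c / ( p ) + t
b :: c / ( c ) + t
b :: c / ( c ) + f
b :: c / ( c ) + p
b :: c / ( c ) + c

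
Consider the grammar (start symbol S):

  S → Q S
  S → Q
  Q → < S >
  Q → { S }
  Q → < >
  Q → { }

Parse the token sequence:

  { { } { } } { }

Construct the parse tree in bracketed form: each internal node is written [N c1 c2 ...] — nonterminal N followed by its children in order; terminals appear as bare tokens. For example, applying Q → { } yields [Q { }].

[S [Q { [S [Q { }] [S [Q { }]]] }] [S [Q { }]]]

S
Q S
{ S } S
{ Q S } S
{ { } S } S
{ { } Q } S
{ { } { } } S
{ { } { } } Q
{ { } { } } { }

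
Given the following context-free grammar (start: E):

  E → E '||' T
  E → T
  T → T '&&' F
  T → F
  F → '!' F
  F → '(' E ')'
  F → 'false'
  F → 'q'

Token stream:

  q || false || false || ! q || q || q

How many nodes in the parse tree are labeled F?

7

[E [E [E [E [E [E [T [F q]]] || [T [F false]]] || [T [F false]]] || [T [F ! [F q]]]] || [T [F q]]] || [T [F q]]]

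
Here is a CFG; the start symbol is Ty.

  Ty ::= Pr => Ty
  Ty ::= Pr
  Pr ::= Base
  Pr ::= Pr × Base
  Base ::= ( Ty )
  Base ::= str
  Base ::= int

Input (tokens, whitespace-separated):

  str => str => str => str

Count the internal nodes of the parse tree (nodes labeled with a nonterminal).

12

[Ty [Pr [Base str]] => [Ty [Pr [Base str]] => [Ty [Pr [Base str]] => [Ty [Pr [Base str]]]]]]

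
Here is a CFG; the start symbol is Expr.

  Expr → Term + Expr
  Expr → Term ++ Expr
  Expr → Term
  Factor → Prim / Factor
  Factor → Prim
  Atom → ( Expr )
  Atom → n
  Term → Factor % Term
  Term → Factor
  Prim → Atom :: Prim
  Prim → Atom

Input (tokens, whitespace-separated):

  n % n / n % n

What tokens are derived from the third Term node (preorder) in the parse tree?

n

[Expr [Term [Factor [Prim [Atom n]]] % [Term [Factor [Prim [Atom n]] / [Factor [Prim [Atom n]]]] % [Term [Factor [Prim [Atom n]]]]]]]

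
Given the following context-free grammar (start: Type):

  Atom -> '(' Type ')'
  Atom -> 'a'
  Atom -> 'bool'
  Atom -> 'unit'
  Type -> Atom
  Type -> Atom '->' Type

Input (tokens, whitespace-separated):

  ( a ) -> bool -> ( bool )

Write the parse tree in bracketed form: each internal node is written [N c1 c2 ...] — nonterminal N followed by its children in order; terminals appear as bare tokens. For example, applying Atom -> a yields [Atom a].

Type
Atom -> Type
( Type ) -> Type
( Atom ) -> Type
( a ) -> Type
( a ) -> Atom -> Type
( a ) -> bool -> Type
( a ) -> bool -> Atom
( a ) -> bool -> ( Type )
( a ) -> bool -> ( Atom )
( a ) -> bool -> ( bool )

[Type [Atom ( [Type [Atom a]] )] -> [Type [Atom bool] -> [Type [Atom ( [Type [Atom bool]] )]]]]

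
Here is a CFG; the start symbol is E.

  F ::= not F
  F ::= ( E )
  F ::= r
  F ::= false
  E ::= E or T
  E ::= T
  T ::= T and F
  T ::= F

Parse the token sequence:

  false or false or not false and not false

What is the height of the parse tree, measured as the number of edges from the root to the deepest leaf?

[E [E [E [T [F false]]] or [T [F false]]] or [T [T [F not [F false]]] and [F not [F false]]]]

5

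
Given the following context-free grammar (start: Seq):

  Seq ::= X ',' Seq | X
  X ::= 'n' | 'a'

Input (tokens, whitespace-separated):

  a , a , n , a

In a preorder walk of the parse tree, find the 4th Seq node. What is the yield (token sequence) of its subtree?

a

[Seq [X a] , [Seq [X a] , [Seq [X n] , [Seq [X a]]]]]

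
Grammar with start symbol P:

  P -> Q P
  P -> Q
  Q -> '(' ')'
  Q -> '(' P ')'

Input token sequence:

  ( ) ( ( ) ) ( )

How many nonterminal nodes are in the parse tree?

[P [Q ( )] [P [Q ( [P [Q ( )]] )] [P [Q ( )]]]]

8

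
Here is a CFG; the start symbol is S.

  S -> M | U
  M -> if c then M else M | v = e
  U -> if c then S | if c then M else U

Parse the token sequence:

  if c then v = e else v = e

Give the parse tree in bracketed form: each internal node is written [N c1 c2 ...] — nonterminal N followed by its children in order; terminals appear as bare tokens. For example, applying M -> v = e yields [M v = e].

[S [M if c then [M v = e] else [M v = e]]]

S
M
if c then M else M
if c then v = e else M
if c then v = e else v = e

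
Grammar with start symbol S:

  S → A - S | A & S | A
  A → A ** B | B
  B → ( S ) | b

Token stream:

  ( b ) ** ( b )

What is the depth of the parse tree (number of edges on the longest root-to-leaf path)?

[S [A [A [B ( [S [A [B b]]] )]] ** [B ( [S [A [B b]]] )]]]

7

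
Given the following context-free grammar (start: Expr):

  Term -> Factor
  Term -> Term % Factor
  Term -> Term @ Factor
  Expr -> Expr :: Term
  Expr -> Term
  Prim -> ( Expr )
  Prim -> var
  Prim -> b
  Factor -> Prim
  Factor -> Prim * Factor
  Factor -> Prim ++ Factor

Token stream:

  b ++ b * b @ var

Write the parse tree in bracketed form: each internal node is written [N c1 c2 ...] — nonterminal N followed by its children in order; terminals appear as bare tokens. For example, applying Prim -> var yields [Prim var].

[Expr [Term [Term [Factor [Prim b] ++ [Factor [Prim b] * [Factor [Prim b]]]]] @ [Factor [Prim var]]]]

Expr
Term
Term @ Factor
Factor @ Factor
Prim ++ Factor @ Factor
b ++ Factor @ Factor
b ++ Prim * Factor @ Factor
b ++ b * Factor @ Factor
b ++ b * Prim @ Factor
b ++ b * b @ Factor
b ++ b * b @ Prim
b ++ b * b @ var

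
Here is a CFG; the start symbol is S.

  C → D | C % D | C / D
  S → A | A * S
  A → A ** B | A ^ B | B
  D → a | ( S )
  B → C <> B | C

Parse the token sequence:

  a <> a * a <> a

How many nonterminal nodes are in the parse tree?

[S [A [B [C [D a]] <> [B [C [D a]]]]] * [S [A [B [C [D a]] <> [B [C [D a]]]]]]]

16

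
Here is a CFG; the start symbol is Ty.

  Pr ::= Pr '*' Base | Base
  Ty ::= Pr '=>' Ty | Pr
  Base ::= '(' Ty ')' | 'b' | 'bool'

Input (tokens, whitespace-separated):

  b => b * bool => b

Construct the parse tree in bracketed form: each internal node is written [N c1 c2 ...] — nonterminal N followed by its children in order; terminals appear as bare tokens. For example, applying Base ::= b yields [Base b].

[Ty [Pr [Base b]] => [Ty [Pr [Pr [Base b]] * [Base bool]] => [Ty [Pr [Base b]]]]]

Ty
Pr => Ty
Base => Ty
b => Ty
b => Pr => Ty
b => Pr * Base => Ty
b => Base * Base => Ty
b => b * Base => Ty
b => b * bool => Ty
b => b * bool => Pr
b => b * bool => Base
b => b * bool => b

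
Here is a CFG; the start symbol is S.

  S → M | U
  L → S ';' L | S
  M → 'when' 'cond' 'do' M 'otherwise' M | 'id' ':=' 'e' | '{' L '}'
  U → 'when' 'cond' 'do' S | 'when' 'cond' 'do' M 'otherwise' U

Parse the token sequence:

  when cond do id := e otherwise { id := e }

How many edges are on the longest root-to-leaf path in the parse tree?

[S [M when cond do [M id := e] otherwise [M { [L [S [M id := e]]] }]]]

6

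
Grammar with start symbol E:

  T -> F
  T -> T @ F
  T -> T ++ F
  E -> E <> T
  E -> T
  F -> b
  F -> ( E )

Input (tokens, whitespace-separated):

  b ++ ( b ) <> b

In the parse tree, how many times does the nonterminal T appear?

[E [E [T [T [F b]] ++ [F ( [E [T [F b]]] )]]] <> [T [F b]]]

4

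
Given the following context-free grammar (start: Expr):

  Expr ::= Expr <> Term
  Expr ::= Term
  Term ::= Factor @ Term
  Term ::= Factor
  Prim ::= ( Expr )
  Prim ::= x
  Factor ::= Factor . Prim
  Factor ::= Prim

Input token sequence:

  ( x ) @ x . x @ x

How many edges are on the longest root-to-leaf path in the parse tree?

[Expr [Term [Factor [Prim ( [Expr [Term [Factor [Prim x]]]] )]] @ [Term [Factor [Factor [Prim x]] . [Prim x]] @ [Term [Factor [Prim x]]]]]]

8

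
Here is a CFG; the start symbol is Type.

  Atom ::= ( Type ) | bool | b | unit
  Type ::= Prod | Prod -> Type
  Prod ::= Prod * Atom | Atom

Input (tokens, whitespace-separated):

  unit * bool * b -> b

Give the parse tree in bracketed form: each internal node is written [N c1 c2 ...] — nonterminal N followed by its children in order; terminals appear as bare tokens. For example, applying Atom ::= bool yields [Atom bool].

Type
Prod -> Type
Prod * Atom -> Type
Prod * Atom * Atom -> Type
Atom * Atom * Atom -> Type
unit * Atom * Atom -> Type
unit * bool * Atom -> Type
unit * bool * b -> Type
unit * bool * b -> Prod
unit * bool * b -> Atom
unit * bool * b -> b

[Type [Prod [Prod [Prod [Atom unit]] * [Atom bool]] * [Atom b]] -> [Type [Prod [Atom b]]]]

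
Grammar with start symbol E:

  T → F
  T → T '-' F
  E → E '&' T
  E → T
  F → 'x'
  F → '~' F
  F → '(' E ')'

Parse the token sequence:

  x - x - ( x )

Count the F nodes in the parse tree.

[E [T [T [T [F x]] - [F x]] - [F ( [E [T [F x]]] )]]]

4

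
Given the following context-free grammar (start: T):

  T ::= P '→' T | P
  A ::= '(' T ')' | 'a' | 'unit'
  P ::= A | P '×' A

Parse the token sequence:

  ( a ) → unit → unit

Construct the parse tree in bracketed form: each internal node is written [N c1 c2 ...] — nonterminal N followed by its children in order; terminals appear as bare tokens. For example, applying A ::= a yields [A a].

T
P → T
A → T
( T ) → T
( P ) → T
( A ) → T
( a ) → T
( a ) → P → T
( a ) → A → T
( a ) → unit → T
( a ) → unit → P
( a ) → unit → A
( a ) → unit → unit

[T [P [A ( [T [P [A a]]] )]] → [T [P [A unit]] → [T [P [A unit]]]]]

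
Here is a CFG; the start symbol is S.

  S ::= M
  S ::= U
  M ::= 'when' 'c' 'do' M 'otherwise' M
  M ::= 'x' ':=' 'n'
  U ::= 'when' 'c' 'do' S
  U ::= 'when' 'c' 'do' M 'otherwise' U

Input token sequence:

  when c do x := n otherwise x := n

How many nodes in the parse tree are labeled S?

1

[S [M when c do [M x := n] otherwise [M x := n]]]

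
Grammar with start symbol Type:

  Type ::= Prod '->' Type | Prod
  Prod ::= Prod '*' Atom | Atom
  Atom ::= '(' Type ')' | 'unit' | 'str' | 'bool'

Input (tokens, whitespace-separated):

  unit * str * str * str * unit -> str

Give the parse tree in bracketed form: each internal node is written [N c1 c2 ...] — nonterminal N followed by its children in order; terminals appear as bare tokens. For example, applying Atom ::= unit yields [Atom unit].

[Type [Prod [Prod [Prod [Prod [Prod [Atom unit]] * [Atom str]] * [Atom str]] * [Atom str]] * [Atom unit]] -> [Type [Prod [Atom str]]]]

Type
Prod -> Type
Prod * Atom -> Type
Prod * Atom * Atom -> Type
Prod * Atom * Atom * Atom -> Type
Prod * Atom * Atom * Atom * Atom -> Type
Atom * Atom * Atom * Atom * Atom -> Type
unit * Atom * Atom * Atom * Atom -> Type
unit * str * Atom * Atom * Atom -> Type
unit * str * str * Atom * Atom -> Type
unit * str * str * str * Atom -> Type
unit * str * str * str * unit -> Type
unit * str * str * str * unit -> Prod
unit * str * str * str * unit -> Atom
unit * str * str * str * unit -> str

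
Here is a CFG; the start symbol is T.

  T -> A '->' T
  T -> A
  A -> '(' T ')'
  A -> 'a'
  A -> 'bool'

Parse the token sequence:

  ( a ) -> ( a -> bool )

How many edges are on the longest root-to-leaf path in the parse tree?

[T [A ( [T [A a]] )] -> [T [A ( [T [A a] -> [T [A bool]]] )]]]

6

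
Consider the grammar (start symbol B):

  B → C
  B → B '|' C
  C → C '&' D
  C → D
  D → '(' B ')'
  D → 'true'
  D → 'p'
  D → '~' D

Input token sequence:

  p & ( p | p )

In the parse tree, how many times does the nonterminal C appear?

[B [C [C [D p]] & [D ( [B [B [C [D p]]] | [C [D p]]] )]]]

4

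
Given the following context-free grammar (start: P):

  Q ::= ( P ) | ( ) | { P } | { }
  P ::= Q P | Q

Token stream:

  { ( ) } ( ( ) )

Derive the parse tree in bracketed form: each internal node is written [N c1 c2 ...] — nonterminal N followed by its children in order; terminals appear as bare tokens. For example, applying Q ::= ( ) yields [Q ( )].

[P [Q { [P [Q ( )]] }] [P [Q ( [P [Q ( )]] )]]]

P
Q P
{ P } P
{ Q } P
{ ( ) } P
{ ( ) } Q
{ ( ) } ( P )
{ ( ) } ( Q )
{ ( ) } ( ( ) )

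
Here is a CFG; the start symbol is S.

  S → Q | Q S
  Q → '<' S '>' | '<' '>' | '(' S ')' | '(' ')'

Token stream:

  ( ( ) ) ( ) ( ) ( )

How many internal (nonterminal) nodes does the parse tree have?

[S [Q ( [S [Q ( )]] )] [S [Q ( )] [S [Q ( )] [S [Q ( )]]]]]

10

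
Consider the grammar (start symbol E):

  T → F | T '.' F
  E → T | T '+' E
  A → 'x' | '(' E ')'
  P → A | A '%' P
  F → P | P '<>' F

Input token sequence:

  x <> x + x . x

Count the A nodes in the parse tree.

[E [T [F [P [A x]] <> [F [P [A x]]]]] + [E [T [T [F [P [A x]]]] . [F [P [A x]]]]]]

4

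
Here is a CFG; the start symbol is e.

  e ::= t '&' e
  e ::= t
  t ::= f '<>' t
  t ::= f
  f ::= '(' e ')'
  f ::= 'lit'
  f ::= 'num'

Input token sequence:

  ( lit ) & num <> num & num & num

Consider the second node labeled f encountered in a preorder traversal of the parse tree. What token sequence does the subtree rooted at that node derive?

lit

[e [t [f ( [e [t [f lit]]] )]] & [e [t [f num] <> [t [f num]]] & [e [t [f num]] & [e [t [f num]]]]]]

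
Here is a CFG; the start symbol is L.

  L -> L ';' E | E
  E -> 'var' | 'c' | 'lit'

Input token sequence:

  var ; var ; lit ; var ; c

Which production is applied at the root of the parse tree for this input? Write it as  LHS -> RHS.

L -> L ';' E

[L [L [L [L [L [E var]] ; [E var]] ; [E lit]] ; [E var]] ; [E c]]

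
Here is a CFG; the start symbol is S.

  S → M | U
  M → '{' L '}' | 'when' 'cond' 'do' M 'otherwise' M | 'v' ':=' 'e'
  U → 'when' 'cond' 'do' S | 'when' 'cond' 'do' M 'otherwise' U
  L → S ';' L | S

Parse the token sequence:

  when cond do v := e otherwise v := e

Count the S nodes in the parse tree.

1

[S [M when cond do [M v := e] otherwise [M v := e]]]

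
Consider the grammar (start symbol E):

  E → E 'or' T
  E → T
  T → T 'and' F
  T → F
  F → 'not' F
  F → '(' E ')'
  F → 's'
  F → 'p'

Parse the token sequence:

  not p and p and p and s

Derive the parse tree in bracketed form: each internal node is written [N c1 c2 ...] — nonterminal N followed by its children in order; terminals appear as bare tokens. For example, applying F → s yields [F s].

E
T
T and F
T and F and F
T and F and F and F
F and F and F and F
not F and F and F and F
not p and F and F and F
not p and p and F and F
not p and p and p and F
not p and p and p and s

[E [T [T [T [T [F not [F p]]] and [F p]] and [F p]] and [F s]]]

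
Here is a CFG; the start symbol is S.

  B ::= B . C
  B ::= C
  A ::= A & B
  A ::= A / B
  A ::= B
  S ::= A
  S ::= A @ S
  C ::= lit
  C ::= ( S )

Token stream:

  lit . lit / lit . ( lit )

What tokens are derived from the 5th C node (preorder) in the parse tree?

lit

[S [A [A [B [B [C lit]] . [C lit]]] / [B [B [C lit]] . [C ( [S [A [B [C lit]]]] )]]]]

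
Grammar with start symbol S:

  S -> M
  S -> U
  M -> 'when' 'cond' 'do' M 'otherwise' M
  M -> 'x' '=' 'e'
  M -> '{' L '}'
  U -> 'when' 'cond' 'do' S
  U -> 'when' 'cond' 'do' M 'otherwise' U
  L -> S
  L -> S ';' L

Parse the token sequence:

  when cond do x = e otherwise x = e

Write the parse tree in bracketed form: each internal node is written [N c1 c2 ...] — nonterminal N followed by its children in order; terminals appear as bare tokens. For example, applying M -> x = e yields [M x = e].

[S [M when cond do [M x = e] otherwise [M x = e]]]

S
M
when cond do M otherwise M
when cond do x = e otherwise M
when cond do x = e otherwise x = e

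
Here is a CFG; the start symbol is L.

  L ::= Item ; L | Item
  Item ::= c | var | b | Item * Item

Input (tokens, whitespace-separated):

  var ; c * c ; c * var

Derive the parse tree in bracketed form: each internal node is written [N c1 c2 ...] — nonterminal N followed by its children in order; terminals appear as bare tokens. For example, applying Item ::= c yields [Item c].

[L [Item var] ; [L [Item [Item c] * [Item c]] ; [L [Item [Item c] * [Item var]]]]]

L
Item ; L
var ; L
var ; Item ; L
var ; Item * Item ; L
var ; c * Item ; L
var ; c * c ; L
var ; c * c ; Item
var ; c * c ; Item * Item
var ; c * c ; c * Item
var ; c * c ; c * var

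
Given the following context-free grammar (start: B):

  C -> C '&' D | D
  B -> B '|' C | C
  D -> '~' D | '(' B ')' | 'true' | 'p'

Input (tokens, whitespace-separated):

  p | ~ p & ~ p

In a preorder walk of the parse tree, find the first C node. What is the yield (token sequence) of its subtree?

[B [B [C [D p]]] | [C [C [D ~ [D p]]] & [D ~ [D p]]]]

p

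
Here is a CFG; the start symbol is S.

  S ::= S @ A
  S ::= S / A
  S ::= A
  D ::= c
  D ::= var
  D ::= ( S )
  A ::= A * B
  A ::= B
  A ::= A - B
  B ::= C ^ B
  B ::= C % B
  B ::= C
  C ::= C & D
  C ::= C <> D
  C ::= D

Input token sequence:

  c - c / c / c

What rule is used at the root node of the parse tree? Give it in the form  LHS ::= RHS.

S ::= S / A

[S [S [S [A [A [B [C [D c]]]] - [B [C [D c]]]]] / [A [B [C [D c]]]]] / [A [B [C [D c]]]]]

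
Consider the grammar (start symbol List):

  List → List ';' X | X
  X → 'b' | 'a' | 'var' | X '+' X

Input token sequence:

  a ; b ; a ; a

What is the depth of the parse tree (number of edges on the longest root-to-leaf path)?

5

[List [List [List [List [X a]] ; [X b]] ; [X a]] ; [X a]]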